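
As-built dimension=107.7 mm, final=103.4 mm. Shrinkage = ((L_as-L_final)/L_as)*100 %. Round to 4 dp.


Shrinkage = ((107.7-103.4)/107.7)*100 = 3.9926 %


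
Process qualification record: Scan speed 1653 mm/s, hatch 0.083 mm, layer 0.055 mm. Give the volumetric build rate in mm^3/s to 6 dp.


Rate = 1653 * 0.083 * 0.055 = 7.545945 mm^3/s


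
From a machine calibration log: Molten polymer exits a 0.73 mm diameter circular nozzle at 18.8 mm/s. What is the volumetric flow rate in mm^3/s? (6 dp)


A = pi*(0.73/2)^2 = 0.41853868 mm^2
Q = 0.41853868 * 18.8 = 7.868527 mm^3/s


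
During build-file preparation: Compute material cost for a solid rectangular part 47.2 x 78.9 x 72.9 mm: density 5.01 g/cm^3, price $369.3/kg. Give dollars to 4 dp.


V = 47.2 * 78.9 * 72.9 = 271485.432 mm^3 = 271.485432 cm^3
Mass = 271.485432 * 5.01 / 1000 = 1.36014201 kg
Cost = 1.36014201 * 369.3 = 502.3004 $


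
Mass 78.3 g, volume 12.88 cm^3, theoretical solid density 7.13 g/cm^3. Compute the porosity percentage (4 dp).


rho_part = 78.3 / 12.88 = 6.07919255 g/cm^3
Porosity = (1 - 6.07919255/7.13)*100 = 14.7378 %


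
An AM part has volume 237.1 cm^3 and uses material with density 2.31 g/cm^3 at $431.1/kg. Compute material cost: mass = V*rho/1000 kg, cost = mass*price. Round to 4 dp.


Mass = 237.1*2.31/1000 = 0.547701 kg
Cost = 0.547701 * 431.1 = 236.1139 $


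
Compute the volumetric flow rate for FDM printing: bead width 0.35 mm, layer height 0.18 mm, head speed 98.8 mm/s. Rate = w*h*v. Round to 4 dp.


Rate = 0.35 * 0.18 * 98.8 = 6.2244 mm^3/s


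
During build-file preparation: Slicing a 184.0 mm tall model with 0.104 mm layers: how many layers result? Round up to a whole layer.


Layers = ceil(184.0/0.104) = 1770


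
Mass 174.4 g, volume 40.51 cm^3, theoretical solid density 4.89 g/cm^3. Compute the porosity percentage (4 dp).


rho_part = 174.4 / 40.51 = 4.30510985 g/cm^3
Porosity = (1 - 4.30510985/4.89)*100 = 11.9609 %


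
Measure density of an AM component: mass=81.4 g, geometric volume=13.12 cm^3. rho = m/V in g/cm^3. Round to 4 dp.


rho = 81.4 / 13.12 = 6.2043 g/cm^3


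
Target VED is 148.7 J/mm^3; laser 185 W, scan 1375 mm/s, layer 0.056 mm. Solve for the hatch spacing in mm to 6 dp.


h = 185 / (148.7*1375*0.056) = 0.016157 mm


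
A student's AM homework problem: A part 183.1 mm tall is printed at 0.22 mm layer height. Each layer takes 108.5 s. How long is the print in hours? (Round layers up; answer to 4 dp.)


Layers = ceil(183.1/0.22) = 833
t = 833 * 108.5 / 3600 = 25.1057 hrs


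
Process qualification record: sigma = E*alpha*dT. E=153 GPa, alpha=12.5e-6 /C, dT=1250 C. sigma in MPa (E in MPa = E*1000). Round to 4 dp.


sigma = 153*1000 * 12.5e-6 * 1250 = 2390.625 MPa


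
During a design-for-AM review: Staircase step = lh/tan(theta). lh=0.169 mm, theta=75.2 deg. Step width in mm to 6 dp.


step = 0.169 / tan(75.2) = 0.044652 mm


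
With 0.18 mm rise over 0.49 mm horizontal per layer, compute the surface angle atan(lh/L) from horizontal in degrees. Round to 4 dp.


angle = atan(0.18/0.49) = 20.1707 degrees


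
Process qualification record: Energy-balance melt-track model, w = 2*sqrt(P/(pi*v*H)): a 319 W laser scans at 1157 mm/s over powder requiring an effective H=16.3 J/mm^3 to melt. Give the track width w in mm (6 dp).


w = 2*sqrt(319/(pi*1157*16.3)) = 0.146754 mm


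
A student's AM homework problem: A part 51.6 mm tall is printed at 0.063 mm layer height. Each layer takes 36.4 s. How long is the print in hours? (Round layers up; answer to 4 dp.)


Layers = ceil(51.6/0.063) = 820
t = 820 * 36.4 / 3600 = 8.2911 hrs


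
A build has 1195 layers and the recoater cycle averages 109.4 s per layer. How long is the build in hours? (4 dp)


t = 1195 * 109.4 / 3600 = 36.3147 hrs


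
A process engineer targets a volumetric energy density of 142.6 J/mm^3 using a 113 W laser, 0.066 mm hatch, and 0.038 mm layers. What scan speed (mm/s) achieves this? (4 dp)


v = 113 / (142.6*0.066*0.038) = 315.9595 mm/s


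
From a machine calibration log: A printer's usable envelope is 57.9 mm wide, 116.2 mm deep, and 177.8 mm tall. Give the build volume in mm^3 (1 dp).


V = 57.9 * 116.2 * 177.8 = 1196234.8 mm^3


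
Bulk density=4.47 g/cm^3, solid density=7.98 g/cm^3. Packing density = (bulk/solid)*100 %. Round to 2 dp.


Packing = (4.47/7.98)*100 = 56.02 %


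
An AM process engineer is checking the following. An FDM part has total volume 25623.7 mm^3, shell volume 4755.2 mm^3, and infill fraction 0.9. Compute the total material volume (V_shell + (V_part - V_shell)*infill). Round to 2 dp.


V_infill = (25623.7 - 4755.2) * 0.9 = 18781.65
V_total = 4755.2 + 18781.65 = 23536.85 mm^3


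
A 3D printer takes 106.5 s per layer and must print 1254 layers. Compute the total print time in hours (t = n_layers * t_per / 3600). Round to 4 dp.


t = 1254 * 106.5 / 3600 = 37.0975 hrs


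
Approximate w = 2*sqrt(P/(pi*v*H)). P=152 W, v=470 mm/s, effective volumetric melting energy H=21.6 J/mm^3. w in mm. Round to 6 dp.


w = 2*sqrt(152/(pi*470*21.6)) = 0.138071 mm


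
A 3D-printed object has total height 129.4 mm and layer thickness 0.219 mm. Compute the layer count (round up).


Layers = ceil(129.4/0.219) = 591


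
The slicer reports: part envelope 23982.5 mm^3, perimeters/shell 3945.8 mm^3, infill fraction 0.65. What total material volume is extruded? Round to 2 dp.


V_infill = (23982.5 - 3945.8) * 0.65 = 13023.86
V_total = 3945.8 + 13023.86 = 16969.66 mm^3


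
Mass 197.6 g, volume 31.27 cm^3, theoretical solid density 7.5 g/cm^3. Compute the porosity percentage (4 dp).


rho_part = 197.6 / 31.27 = 6.31915574 g/cm^3
Porosity = (1 - 6.31915574/7.5)*100 = 15.7446 %


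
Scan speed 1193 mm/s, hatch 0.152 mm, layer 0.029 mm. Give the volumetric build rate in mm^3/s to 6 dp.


Rate = 1193 * 0.152 * 0.029 = 5.258744 mm^3/s


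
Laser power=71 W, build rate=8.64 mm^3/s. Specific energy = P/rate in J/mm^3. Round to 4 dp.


SE = 71 / 8.64 = 8.2176 J/mm^3


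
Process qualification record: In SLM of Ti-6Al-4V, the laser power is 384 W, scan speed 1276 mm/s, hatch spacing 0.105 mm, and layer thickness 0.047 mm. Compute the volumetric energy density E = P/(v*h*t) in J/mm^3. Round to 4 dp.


E = 384 / (1276*0.105*0.047) = 60.9808 J/mm^3


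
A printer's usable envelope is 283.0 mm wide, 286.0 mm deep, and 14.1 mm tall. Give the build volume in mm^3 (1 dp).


V = 283.0 * 286.0 * 14.1 = 1141225.8 mm^3


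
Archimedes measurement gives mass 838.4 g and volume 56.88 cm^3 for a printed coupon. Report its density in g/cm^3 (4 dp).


rho = 838.4 / 56.88 = 14.7398 g/cm^3


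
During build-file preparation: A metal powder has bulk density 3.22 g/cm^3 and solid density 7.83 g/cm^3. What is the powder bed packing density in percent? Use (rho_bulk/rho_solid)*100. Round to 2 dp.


Packing = (3.22/7.83)*100 = 41.12 %


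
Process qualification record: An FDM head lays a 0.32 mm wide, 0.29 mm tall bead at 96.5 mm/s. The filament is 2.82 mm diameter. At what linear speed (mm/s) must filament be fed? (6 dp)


Q = 0.32 * 0.29 * 96.5 = 8.9552 mm^3/s
A_fil = pi*(2.82/2)^2 = 6.24580035 mm^2
v_feed = 8.9552 / 6.24580035 = 1.433795 mm/s


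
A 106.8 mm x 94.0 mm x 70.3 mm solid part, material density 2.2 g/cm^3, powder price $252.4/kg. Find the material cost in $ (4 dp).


V = 106.8 * 94.0 * 70.3 = 705755.76 mm^3 = 705.75576 cm^3
Mass = 705.75576 * 2.2 / 1000 = 1.55266267 kg
Cost = 1.55266267 * 252.4 = 391.8921 $


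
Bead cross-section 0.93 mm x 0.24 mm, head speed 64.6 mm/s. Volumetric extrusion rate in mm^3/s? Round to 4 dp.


Rate = 0.93 * 0.24 * 64.6 = 14.4187 mm^3/s


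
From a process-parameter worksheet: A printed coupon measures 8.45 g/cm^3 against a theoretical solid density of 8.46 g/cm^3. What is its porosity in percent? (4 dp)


Porosity = (1-8.45/8.46)*100 = 0.1182 %


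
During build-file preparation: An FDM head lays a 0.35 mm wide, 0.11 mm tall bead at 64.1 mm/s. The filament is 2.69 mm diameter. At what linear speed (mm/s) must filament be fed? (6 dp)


Q = 0.35 * 0.11 * 64.1 = 2.46785 mm^3/s
A_fil = pi*(2.69/2)^2 = 5.68321965 mm^2
v_feed = 2.46785 / 5.68321965 = 0.434234 mm/s


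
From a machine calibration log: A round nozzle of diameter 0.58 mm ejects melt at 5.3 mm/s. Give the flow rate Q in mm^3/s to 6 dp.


A = pi*(0.58/2)^2 = 0.26420794 mm^2
Q = 0.26420794 * 5.3 = 1.400302 mm^3/s


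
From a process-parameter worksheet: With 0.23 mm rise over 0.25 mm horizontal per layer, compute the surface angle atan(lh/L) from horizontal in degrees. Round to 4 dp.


angle = atan(0.23/0.25) = 42.6141 degrees


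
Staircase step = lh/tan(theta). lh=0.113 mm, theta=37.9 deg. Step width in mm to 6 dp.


step = 0.113 / tan(37.9) = 0.145155 mm


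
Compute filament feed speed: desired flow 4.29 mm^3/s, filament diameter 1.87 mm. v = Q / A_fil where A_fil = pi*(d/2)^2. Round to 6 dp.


A = pi*(1.87/2)^2 = 2.746459
v = 4.29 / 2.746459 = 1.562011 mm/s


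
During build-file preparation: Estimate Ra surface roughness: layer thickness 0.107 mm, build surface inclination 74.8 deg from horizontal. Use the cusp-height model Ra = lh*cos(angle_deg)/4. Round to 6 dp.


Ra = 0.107 * cos(74.8) / 4 = 0.007014 mm


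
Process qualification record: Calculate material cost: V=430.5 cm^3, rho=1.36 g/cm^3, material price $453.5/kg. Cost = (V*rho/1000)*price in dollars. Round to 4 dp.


Mass = 430.5*1.36/1000 = 0.58548 kg
Cost = 0.58548 * 453.5 = 265.5152 $


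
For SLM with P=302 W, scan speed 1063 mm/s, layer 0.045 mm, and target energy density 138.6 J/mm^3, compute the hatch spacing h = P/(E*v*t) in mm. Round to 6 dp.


h = 302 / (138.6*1063*0.045) = 0.045551 mm


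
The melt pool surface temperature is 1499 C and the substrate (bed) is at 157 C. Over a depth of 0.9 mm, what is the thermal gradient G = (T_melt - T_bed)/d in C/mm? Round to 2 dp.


G = (1499-157)/0.9 = 1491.11 C/mm


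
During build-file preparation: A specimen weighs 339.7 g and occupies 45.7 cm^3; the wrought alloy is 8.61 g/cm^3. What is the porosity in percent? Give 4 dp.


rho_part = 339.7 / 45.7 = 7.43326039 g/cm^3
Porosity = (1 - 7.43326039/8.61)*100 = 13.6671 %


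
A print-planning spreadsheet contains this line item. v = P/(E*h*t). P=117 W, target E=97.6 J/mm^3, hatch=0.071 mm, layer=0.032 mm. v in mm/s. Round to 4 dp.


v = 117 / (97.6*0.071*0.032) = 527.6279 mm/s


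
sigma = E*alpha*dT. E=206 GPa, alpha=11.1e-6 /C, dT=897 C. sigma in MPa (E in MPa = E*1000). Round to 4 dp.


sigma = 206*1000 * 11.1e-6 * 897 = 2051.0802 MPa


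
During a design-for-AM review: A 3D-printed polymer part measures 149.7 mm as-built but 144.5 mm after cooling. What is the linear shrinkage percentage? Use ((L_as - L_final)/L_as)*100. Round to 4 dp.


Shrinkage = ((149.7-144.5)/149.7)*100 = 3.4736 %


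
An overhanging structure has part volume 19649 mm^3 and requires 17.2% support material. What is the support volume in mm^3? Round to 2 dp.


V_support = 19649 * 0.172 = 3379.63 mm^3


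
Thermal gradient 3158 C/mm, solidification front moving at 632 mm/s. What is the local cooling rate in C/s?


CR = 3158 * 632 = 1995856 C/s


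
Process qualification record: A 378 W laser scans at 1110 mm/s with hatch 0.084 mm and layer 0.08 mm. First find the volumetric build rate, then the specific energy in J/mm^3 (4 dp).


Build rate = 1110 * 0.084 * 0.08 = 7.4592 mm^3/s
SE = 378 / 7.4592 = 50.6757 J/mm^3


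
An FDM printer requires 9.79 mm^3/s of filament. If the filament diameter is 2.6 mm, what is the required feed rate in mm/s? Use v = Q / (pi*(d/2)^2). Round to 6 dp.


A = pi*(2.6/2)^2 = 5.309292
v = 9.79 / 5.309292 = 1.843937 mm/s


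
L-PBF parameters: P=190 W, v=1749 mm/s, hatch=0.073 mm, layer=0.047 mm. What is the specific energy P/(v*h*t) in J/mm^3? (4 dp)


Build rate = 1749 * 0.073 * 0.047 = 6.000819 mm^3/s
SE = 190 / 6.000819 = 31.6623 J/mm^3


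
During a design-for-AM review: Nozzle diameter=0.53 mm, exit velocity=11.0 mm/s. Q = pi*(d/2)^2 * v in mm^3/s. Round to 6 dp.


A = pi*(0.53/2)^2 = 0.22061834 mm^2
Q = 0.22061834 * 11.0 = 2.426802 mm^3/s


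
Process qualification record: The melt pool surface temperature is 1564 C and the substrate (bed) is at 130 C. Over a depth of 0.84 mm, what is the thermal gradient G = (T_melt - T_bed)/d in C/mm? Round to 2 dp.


G = (1564-130)/0.84 = 1707.14 C/mm


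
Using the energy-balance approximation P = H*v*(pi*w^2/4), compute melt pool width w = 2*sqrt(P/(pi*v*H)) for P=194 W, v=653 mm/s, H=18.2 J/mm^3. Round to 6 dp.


w = 2*sqrt(194/(pi*653*18.2)) = 0.144166 mm


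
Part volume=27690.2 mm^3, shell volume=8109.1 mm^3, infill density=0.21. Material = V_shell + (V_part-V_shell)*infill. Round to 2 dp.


V_infill = (27690.2 - 8109.1) * 0.21 = 4112.03
V_total = 8109.1 + 4112.03 = 12221.13 mm^3


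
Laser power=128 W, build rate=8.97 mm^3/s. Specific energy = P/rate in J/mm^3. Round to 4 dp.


SE = 128 / 8.97 = 14.2698 J/mm^3


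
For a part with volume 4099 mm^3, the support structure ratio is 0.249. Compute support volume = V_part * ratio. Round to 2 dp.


V_support = 4099 * 0.249 = 1020.65 mm^3


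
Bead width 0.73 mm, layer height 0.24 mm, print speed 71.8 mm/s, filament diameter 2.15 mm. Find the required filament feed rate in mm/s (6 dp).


Q = 0.73 * 0.24 * 71.8 = 12.57936 mm^3/s
A_fil = pi*(2.15/2)^2 = 3.63050301 mm^2
v_feed = 12.57936 / 3.63050301 = 3.464908 mm/s


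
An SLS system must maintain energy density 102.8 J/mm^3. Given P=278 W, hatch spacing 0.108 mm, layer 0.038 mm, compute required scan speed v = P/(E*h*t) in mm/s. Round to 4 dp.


v = 278 / (102.8*0.108*0.038) = 658.9377 mm/s


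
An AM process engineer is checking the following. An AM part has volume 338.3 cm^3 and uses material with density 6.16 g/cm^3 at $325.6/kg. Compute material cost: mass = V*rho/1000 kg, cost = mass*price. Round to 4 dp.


Mass = 338.3*6.16/1000 = 2.083928 kg
Cost = 2.083928 * 325.6 = 678.527 $


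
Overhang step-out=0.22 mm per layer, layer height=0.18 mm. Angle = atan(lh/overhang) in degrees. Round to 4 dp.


angle = atan(0.18/0.22) = 39.2894 degrees


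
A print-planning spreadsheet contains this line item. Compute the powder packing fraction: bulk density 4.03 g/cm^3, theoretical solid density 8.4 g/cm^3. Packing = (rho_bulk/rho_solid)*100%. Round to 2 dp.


Packing = (4.03/8.4)*100 = 47.98 %


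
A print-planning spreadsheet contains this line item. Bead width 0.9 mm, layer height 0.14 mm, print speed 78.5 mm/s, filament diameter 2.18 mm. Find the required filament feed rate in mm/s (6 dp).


Q = 0.9 * 0.14 * 78.5 = 9.891 mm^3/s
A_fil = pi*(2.18/2)^2 = 3.73252623 mm^2
v_feed = 9.891 / 3.73252623 = 2.649948 mm/s


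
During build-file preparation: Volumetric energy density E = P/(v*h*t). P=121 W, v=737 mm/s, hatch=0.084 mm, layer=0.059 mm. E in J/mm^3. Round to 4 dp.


E = 121 / (737*0.084*0.059) = 33.1273 J/mm^3


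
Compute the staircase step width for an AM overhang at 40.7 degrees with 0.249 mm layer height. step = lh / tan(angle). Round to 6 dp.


step = 0.249 / tan(40.7) = 0.289489 mm


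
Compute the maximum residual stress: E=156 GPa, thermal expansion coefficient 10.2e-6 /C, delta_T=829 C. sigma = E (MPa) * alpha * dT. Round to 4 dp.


sigma = 156*1000 * 10.2e-6 * 829 = 1319.1048 MPa


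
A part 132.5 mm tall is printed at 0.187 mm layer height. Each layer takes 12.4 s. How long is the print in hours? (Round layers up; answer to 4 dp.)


Layers = ceil(132.5/0.187) = 709
t = 709 * 12.4 / 3600 = 2.4421 hrs


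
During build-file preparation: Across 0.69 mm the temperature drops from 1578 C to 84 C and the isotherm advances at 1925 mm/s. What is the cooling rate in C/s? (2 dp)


G = (1578-84)/0.69 = 2165.2173913 C/mm
CR = 2165.2173913 * 1925 = 4168043.48 C/s


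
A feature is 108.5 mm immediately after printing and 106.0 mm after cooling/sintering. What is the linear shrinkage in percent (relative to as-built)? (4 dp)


Shrinkage = ((108.5-106.0)/108.5)*100 = 2.3041 %


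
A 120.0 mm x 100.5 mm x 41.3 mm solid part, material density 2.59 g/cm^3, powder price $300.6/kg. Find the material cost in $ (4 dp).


V = 120.0 * 100.5 * 41.3 = 498078.0 mm^3 = 498.078 cm^3
Mass = 498.078 * 2.59 / 1000 = 1.29002202 kg
Cost = 1.29002202 * 300.6 = 387.7806 $


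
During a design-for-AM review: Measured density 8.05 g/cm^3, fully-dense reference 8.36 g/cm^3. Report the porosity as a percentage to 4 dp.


Porosity = (1-8.05/8.36)*100 = 3.7081 %


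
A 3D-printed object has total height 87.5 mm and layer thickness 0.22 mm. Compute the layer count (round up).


Layers = ceil(87.5/0.22) = 398


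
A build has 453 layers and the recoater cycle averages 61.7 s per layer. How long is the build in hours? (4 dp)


t = 453 * 61.7 / 3600 = 7.7639 hrs


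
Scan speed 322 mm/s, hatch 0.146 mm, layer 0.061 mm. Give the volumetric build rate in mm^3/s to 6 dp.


Rate = 322 * 0.146 * 0.061 = 2.867732 mm^3/s


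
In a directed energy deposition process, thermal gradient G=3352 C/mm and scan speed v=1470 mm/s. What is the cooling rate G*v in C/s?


CR = 3352 * 1470 = 4927440 C/s


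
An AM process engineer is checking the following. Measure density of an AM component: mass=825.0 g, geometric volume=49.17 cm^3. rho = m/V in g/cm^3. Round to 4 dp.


rho = 825.0 / 49.17 = 16.7785 g/cm^3


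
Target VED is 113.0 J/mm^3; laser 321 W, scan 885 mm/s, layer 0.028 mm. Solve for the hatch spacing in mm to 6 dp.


h = 321 / (113.0*885*0.028) = 0.114637 mm


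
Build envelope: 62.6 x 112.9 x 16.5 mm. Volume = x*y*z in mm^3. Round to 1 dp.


V = 62.6 * 112.9 * 16.5 = 116614.4 mm^3


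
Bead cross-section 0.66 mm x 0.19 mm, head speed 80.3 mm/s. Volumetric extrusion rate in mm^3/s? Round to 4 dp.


Rate = 0.66 * 0.19 * 80.3 = 10.0696 mm^3/s


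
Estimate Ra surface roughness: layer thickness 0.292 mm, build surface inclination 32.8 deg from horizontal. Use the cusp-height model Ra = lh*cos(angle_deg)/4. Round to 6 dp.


Ra = 0.292 * cos(32.8) / 4 = 0.061361 mm


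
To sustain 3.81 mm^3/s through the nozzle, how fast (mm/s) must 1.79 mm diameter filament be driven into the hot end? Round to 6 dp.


A = pi*(1.79/2)^2 = 2.516494
v = 3.81 / 2.516494 = 1.514011 mm/s


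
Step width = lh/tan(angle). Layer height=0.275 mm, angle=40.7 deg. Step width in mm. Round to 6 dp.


step = 0.275 / tan(40.7) = 0.319717 mm


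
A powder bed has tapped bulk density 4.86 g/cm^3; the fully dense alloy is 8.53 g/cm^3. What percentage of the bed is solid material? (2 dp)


Packing = (4.86/8.53)*100 = 56.98 %


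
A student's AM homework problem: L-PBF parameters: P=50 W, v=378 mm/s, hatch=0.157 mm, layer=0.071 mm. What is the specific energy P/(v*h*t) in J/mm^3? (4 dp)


Build rate = 378 * 0.157 * 0.071 = 4.213566 mm^3/s
SE = 50 / 4.213566 = 11.8664 J/mm^3


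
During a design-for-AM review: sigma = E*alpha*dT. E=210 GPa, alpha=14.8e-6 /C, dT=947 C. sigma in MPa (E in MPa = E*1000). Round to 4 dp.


sigma = 210*1000 * 14.8e-6 * 947 = 2943.276 MPa


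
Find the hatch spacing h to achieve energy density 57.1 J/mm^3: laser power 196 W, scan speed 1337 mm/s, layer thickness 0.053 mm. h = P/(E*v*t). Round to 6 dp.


h = 196 / (57.1*1337*0.053) = 0.048441 mm


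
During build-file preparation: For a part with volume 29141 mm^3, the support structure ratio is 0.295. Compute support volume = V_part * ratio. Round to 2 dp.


V_support = 29141 * 0.295 = 8596.6 mm^3


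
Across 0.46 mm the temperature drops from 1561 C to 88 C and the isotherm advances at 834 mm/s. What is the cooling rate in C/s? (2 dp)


G = (1561-88)/0.46 = 3202.17391304 C/mm
CR = 3202.17391304 * 834 = 2670613.04 C/s


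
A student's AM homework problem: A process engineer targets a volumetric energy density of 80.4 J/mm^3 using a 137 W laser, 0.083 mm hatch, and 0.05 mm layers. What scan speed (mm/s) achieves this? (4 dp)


v = 137 / (80.4*0.083*0.05) = 410.5976 mm/s


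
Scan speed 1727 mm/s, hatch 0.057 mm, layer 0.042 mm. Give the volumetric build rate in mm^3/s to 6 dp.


Rate = 1727 * 0.057 * 0.042 = 4.134438 mm^3/s


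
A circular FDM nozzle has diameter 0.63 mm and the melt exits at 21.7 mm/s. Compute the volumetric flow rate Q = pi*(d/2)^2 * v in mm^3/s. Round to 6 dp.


A = pi*(0.63/2)^2 = 0.31172453 mm^2
Q = 0.31172453 * 21.7 = 6.764422 mm^3/s


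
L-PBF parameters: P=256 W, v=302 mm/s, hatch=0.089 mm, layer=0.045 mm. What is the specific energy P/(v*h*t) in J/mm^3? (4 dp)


Build rate = 302 * 0.089 * 0.045 = 1.20951 mm^3/s
SE = 256 / 1.20951 = 211.656 J/mm^3


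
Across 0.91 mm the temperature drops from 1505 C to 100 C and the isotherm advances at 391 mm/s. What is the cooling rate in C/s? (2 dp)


G = (1505-100)/0.91 = 1543.95604396 C/mm
CR = 1543.95604396 * 391 = 603686.81 C/s


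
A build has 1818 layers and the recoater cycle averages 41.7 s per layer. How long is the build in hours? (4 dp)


t = 1818 * 41.7 / 3600 = 21.0585 hrs


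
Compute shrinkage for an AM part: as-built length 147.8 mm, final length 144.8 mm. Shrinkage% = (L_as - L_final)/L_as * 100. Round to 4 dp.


Shrinkage = ((147.8-144.8)/147.8)*100 = 2.0298 %


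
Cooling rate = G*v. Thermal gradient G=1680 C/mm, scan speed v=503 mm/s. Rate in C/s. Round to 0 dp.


CR = 1680 * 503 = 845040 C/s


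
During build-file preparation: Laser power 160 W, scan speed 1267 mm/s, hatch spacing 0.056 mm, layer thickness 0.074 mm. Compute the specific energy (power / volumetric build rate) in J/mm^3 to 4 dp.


Build rate = 1267 * 0.056 * 0.074 = 5.250448 mm^3/s
SE = 160 / 5.250448 = 30.4736 J/mm^3


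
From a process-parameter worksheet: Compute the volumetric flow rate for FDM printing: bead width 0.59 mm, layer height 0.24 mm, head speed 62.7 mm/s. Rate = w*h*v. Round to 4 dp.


Rate = 0.59 * 0.24 * 62.7 = 8.8783 mm^3/s


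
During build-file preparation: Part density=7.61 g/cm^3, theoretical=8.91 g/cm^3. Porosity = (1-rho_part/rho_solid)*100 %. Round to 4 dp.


Porosity = (1-7.61/8.91)*100 = 14.5903 %


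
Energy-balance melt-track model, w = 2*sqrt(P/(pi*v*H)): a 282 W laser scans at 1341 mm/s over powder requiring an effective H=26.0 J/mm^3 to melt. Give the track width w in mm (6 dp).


w = 2*sqrt(282/(pi*1341*26.0)) = 0.10148 mm


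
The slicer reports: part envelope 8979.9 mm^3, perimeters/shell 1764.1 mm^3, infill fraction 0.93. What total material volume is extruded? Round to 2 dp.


V_infill = (8979.9 - 1764.1) * 0.93 = 6710.69
V_total = 1764.1 + 6710.69 = 8474.79 mm^3


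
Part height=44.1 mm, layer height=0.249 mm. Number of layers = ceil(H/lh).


Layers = ceil(44.1/0.249) = 178


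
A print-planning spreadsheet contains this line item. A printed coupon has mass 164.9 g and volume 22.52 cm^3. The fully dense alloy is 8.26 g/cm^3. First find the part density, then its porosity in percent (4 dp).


rho_part = 164.9 / 22.52 = 7.32238011 g/cm^3
Porosity = (1 - 7.32238011/8.26)*100 = 11.3513 %


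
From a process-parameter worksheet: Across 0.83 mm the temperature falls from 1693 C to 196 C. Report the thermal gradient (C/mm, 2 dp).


G = (1693-196)/0.83 = 1803.61 C/mm


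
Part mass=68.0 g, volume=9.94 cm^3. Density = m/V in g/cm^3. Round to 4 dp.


rho = 68.0 / 9.94 = 6.841 g/cm^3


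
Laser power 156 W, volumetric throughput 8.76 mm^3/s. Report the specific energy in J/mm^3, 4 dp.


SE = 156 / 8.76 = 17.8082 J/mm^3


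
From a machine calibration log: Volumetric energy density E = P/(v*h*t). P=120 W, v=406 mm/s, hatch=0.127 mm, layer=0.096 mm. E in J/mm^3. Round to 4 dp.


E = 120 / (406*0.127*0.096) = 24.2427 J/mm^3


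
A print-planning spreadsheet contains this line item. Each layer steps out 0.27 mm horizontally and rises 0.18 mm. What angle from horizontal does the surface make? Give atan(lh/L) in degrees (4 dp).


angle = atan(0.18/0.27) = 33.6901 degrees


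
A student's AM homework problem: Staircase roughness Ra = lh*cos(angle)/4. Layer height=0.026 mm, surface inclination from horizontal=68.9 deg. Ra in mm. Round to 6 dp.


Ra = 0.026 * cos(68.9) / 4 = 0.00234 mm


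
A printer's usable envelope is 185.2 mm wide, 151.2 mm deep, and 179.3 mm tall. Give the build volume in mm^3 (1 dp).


V = 185.2 * 151.2 * 179.3 = 5020801.6 mm^3


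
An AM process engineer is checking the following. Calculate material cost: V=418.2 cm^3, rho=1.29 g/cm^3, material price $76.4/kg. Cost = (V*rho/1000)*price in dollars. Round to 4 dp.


Mass = 418.2*1.29/1000 = 0.539478 kg
Cost = 0.539478 * 76.4 = 41.2161 $


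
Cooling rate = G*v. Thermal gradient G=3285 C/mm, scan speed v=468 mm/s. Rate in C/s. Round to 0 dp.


CR = 3285 * 468 = 1537380 C/s


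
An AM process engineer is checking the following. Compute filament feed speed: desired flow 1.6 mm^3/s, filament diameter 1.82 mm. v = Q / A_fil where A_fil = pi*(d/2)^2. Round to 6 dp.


A = pi*(1.82/2)^2 = 2.601553
v = 1.6 / 2.601553 = 0.615017 mm/s


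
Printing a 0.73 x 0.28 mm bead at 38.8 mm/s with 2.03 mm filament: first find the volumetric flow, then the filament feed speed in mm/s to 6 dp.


Q = 0.73 * 0.28 * 38.8 = 7.93072 mm^3/s
A_fil = pi*(2.03/2)^2 = 3.23654729 mm^2
v_feed = 7.93072 / 3.23654729 = 2.450364 mm/s


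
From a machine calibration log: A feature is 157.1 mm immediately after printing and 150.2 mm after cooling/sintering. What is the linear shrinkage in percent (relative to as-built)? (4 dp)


Shrinkage = ((157.1-150.2)/157.1)*100 = 4.3921 %


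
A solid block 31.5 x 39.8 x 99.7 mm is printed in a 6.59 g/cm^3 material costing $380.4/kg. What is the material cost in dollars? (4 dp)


V = 31.5 * 39.8 * 99.7 = 124993.89 mm^3 = 124.99389 cm^3
Mass = 124.99389 * 6.59 / 1000 = 0.82370974 kg
Cost = 0.82370974 * 380.4 = 313.3392 $


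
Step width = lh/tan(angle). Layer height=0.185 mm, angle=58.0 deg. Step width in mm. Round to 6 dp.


step = 0.185 / tan(58.0) = 0.115601 mm


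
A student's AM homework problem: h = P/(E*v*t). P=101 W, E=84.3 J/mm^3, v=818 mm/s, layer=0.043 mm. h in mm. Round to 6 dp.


h = 101 / (84.3*818*0.043) = 0.034062 mm


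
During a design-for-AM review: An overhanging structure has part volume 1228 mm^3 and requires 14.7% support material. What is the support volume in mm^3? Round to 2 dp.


V_support = 1228 * 0.147 = 180.52 mm^3


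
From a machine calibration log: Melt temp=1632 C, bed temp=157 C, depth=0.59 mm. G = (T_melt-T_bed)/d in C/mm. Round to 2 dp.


G = (1632-157)/0.59 = 2500.0 C/mm


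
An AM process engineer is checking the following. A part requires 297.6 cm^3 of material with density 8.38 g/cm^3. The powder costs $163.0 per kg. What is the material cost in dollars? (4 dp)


Mass = 297.6*8.38/1000 = 2.493888 kg
Cost = 2.493888 * 163.0 = 406.5037 $


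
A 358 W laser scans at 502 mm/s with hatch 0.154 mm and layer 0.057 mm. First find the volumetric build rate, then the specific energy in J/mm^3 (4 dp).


Build rate = 502 * 0.154 * 0.057 = 4.406556 mm^3/s
SE = 358 / 4.406556 = 81.2426 J/mm^3


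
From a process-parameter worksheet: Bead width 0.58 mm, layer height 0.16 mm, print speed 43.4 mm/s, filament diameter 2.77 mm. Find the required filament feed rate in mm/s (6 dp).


Q = 0.58 * 0.16 * 43.4 = 4.02752 mm^3/s
A_fil = pi*(2.77/2)^2 = 6.02628157 mm^2
v_feed = 4.02752 / 6.02628157 = 0.668326 mm/s


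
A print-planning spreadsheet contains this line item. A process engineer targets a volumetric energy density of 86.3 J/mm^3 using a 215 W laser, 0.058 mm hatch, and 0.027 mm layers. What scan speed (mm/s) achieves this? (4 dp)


v = 215 / (86.3*0.058*0.027) = 1590.8744 mm/s


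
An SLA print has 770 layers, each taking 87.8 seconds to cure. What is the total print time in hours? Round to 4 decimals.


t = 770 * 87.8 / 3600 = 18.7794 hrs


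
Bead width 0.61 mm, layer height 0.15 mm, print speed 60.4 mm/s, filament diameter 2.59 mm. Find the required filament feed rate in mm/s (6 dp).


Q = 0.61 * 0.15 * 60.4 = 5.5266 mm^3/s
A_fil = pi*(2.59/2)^2 = 5.26852942 mm^2
v_feed = 5.5266 / 5.26852942 = 1.048983 mm/s


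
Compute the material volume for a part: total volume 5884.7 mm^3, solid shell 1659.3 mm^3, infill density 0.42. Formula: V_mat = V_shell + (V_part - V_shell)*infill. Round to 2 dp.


V_infill = (5884.7 - 1659.3) * 0.42 = 1774.67
V_total = 1659.3 + 1774.67 = 3433.97 mm^3


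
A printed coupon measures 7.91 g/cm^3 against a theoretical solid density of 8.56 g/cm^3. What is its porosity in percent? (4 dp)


Porosity = (1-7.91/8.56)*100 = 7.5935 %


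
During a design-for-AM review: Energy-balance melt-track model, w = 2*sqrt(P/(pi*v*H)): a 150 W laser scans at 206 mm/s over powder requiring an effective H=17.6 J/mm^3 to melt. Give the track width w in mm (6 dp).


w = 2*sqrt(150/(pi*206*17.6)) = 0.229515 mm


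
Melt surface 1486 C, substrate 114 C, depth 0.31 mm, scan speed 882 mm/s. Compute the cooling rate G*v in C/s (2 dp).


G = (1486-114)/0.31 = 4425.80645161 C/mm
CR = 4425.80645161 * 882 = 3903561.29 C/s


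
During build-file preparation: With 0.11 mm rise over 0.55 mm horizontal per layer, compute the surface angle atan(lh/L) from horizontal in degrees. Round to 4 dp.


angle = atan(0.11/0.55) = 11.3099 degrees


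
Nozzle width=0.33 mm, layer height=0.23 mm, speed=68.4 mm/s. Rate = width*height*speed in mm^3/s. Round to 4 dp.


Rate = 0.33 * 0.23 * 68.4 = 5.1916 mm^3/s


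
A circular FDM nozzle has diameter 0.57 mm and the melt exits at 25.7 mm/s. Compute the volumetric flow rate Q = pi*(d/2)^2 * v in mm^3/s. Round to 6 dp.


A = pi*(0.57/2)^2 = 0.25517586 mm^2
Q = 0.25517586 * 25.7 = 6.55802 mm^3/s


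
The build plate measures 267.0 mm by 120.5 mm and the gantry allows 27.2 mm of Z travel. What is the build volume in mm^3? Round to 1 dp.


V = 267.0 * 120.5 * 27.2 = 875119.2 mm^3


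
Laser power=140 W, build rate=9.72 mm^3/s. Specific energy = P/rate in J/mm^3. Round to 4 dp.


SE = 140 / 9.72 = 14.4033 J/mm^3


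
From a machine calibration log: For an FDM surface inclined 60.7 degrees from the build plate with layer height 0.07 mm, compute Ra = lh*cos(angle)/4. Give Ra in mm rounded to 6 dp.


Ra = 0.07 * cos(60.7) / 4 = 0.008564 mm


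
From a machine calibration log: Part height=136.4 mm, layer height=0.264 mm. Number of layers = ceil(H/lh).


Layers = ceil(136.4/0.264) = 517


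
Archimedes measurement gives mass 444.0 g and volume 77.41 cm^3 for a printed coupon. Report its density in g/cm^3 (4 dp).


rho = 444.0 / 77.41 = 5.7357 g/cm^3


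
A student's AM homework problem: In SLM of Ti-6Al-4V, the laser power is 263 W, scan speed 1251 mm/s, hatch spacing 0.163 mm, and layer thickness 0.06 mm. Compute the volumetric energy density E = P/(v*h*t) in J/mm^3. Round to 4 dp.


E = 263 / (1251*0.163*0.06) = 21.4961 J/mm^3


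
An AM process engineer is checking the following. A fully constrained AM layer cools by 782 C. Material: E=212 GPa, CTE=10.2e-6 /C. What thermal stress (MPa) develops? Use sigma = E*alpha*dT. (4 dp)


sigma = 212*1000 * 10.2e-6 * 782 = 1690.9968 MPa


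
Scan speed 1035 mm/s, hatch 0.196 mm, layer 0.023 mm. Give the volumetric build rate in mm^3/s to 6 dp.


Rate = 1035 * 0.196 * 0.023 = 4.66578 mm^3/s


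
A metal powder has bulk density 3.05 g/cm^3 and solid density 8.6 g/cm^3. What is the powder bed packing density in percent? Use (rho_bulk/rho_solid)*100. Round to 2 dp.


Packing = (3.05/8.6)*100 = 35.47 %


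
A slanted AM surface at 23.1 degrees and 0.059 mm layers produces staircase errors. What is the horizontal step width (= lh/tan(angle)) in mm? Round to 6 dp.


step = 0.059 / tan(23.1) = 0.138324 mm


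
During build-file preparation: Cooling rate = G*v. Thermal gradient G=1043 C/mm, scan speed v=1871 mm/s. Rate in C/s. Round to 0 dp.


CR = 1043 * 1871 = 1951453 C/s


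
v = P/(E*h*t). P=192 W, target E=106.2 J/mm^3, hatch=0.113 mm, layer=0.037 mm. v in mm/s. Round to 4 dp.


v = 192 / (106.2*0.113*0.037) = 432.4108 mm/s


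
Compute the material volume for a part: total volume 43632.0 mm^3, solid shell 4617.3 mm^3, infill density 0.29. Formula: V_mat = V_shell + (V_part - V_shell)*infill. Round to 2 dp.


V_infill = (43632.0 - 4617.3) * 0.29 = 11314.26
V_total = 4617.3 + 11314.26 = 15931.56 mm^3


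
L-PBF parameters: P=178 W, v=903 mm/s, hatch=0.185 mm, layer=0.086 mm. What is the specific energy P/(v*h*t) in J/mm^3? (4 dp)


Build rate = 903 * 0.185 * 0.086 = 14.36673 mm^3/s
SE = 178 / 14.36673 = 12.3897 J/mm^3


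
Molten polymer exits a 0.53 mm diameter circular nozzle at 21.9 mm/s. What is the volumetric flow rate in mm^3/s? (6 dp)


A = pi*(0.53/2)^2 = 0.22061834 mm^2
Q = 0.22061834 * 21.9 = 4.831542 mm^3/s


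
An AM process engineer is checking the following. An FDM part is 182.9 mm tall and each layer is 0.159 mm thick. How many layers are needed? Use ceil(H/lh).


Layers = ceil(182.9/0.159) = 1151


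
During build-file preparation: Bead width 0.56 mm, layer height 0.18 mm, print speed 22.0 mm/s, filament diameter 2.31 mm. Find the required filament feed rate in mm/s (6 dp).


Q = 0.56 * 0.18 * 22.0 = 2.2176 mm^3/s
A_fil = pi*(2.31/2)^2 = 4.19096314 mm^2
v_feed = 2.2176 / 4.19096314 = 0.529139 mm/s


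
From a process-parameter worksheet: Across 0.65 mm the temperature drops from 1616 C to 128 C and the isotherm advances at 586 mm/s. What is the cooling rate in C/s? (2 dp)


G = (1616-128)/0.65 = 2289.23076923 C/mm
CR = 2289.23076923 * 586 = 1341489.23 C/s


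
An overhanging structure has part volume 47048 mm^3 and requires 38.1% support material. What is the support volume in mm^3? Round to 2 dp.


V_support = 47048 * 0.381 = 17925.29 mm^3


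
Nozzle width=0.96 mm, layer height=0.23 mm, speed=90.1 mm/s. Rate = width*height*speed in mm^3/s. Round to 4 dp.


Rate = 0.96 * 0.23 * 90.1 = 19.8941 mm^3/s


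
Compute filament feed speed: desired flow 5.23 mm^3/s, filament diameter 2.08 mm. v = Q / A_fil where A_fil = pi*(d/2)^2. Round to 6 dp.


A = pi*(2.08/2)^2 = 3.397947
v = 5.23 / 3.397947 = 1.539165 mm/s


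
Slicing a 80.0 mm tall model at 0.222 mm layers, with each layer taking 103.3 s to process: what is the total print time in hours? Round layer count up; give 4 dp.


Layers = ceil(80.0/0.222) = 361
t = 361 * 103.3 / 3600 = 10.3587 hrs


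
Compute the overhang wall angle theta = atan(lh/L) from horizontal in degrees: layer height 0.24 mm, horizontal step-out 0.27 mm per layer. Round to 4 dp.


angle = atan(0.24/0.27) = 41.6335 degrees


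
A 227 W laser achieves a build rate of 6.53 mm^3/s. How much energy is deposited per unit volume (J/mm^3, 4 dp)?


SE = 227 / 6.53 = 34.7626 J/mm^3


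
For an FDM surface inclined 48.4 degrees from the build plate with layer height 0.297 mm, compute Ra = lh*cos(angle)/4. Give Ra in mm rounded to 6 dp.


Ra = 0.297 * cos(48.4) / 4 = 0.049297 mm


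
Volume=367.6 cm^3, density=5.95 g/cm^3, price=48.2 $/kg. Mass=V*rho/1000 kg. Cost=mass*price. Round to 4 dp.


Mass = 367.6*5.95/1000 = 2.18722 kg
Cost = 2.18722 * 48.2 = 105.424 $


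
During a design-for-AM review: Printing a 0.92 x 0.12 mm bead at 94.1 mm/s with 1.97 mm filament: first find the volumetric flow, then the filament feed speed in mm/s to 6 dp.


Q = 0.92 * 0.12 * 94.1 = 10.38864 mm^3/s
A_fil = pi*(1.97/2)^2 = 3.04805173 mm^2
v_feed = 10.38864 / 3.04805173 = 3.408289 mm/s


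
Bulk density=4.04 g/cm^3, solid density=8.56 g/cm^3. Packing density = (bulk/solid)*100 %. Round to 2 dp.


Packing = (4.04/8.56)*100 = 47.2 %


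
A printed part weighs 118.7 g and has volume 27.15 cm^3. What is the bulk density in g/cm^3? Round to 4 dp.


rho = 118.7 / 27.15 = 4.372 g/cm^3


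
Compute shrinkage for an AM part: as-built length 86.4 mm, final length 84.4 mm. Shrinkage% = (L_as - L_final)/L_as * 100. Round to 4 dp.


Shrinkage = ((86.4-84.4)/86.4)*100 = 2.3148 %


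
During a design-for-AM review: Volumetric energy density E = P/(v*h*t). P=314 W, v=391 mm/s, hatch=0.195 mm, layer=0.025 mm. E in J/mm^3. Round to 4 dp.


E = 314 / (391*0.195*0.025) = 164.7321 J/mm^3


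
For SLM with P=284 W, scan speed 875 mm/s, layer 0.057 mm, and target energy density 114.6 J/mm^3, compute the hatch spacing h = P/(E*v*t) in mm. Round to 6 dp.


h = 284 / (114.6*875*0.057) = 0.049688 mm


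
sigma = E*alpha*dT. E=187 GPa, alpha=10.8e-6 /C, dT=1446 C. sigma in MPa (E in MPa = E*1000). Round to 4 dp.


sigma = 187*1000 * 10.8e-6 * 1446 = 2920.3416 MPa


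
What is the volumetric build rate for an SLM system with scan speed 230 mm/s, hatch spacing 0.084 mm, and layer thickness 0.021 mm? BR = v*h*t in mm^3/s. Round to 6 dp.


Rate = 230 * 0.084 * 0.021 = 0.40572 mm^3/s


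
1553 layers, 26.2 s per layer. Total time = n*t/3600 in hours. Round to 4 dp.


t = 1553 * 26.2 / 3600 = 11.3024 hrs


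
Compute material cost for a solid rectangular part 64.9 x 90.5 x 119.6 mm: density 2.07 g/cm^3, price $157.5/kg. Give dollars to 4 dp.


V = 64.9 * 90.5 * 119.6 = 702464.62 mm^3 = 702.46462 cm^3
Mass = 702.46462 * 2.07 / 1000 = 1.45410176 kg
Cost = 1.45410176 * 157.5 = 229.021 $


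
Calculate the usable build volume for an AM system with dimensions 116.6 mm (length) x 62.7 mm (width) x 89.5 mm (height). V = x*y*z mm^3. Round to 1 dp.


V = 116.6 * 62.7 * 89.5 = 654318.4 mm^3


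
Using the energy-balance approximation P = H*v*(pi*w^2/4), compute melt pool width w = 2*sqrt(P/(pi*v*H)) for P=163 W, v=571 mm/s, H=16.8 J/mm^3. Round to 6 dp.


w = 2*sqrt(163/(pi*571*16.8)) = 0.147088 mm


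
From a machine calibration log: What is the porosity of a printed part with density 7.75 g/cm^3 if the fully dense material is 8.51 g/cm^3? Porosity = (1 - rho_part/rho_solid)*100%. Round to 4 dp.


Porosity = (1-7.75/8.51)*100 = 8.9307 %


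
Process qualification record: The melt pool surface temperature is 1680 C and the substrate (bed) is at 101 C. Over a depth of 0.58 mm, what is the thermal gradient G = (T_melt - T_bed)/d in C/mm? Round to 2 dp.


G = (1680-101)/0.58 = 2722.41 C/mm


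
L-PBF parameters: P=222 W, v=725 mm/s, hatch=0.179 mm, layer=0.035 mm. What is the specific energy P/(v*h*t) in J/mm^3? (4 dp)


Build rate = 725 * 0.179 * 0.035 = 4.542125 mm^3/s
SE = 222 / 4.542125 = 48.8758 J/mm^3


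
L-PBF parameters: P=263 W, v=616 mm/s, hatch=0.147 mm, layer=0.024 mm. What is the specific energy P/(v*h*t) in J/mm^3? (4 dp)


Build rate = 616 * 0.147 * 0.024 = 2.173248 mm^3/s
SE = 263 / 2.173248 = 121.017 J/mm^3


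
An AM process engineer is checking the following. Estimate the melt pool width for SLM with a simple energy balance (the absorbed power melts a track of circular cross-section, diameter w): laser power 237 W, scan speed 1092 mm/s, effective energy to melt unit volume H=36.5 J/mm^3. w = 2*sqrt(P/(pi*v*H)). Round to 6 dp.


w = 2*sqrt(237/(pi*1092*36.5)) = 0.08701 mm


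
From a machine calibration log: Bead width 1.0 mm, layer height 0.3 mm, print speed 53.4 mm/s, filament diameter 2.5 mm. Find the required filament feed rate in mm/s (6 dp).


Q = 1.0 * 0.3 * 53.4 = 16.02 mm^3/s
A_fil = pi*(2.5/2)^2 = 4.90873852 mm^2
v_feed = 16.02 / 4.90873852 = 3.263568 mm/s


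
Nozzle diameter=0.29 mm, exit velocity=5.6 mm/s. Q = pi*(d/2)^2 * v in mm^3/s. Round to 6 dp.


A = pi*(0.29/2)^2 = 0.06605199 mm^2
Q = 0.06605199 * 5.6 = 0.369891 mm^3/s
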